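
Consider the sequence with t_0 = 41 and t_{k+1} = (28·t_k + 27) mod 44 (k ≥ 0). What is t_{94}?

3

Listing terms: t_0 = 41; t_1 = 31; t_2 = 15; t_3 = 7; t_4 = 3; t_5 = 23; t_6 = 11; t_7 = 27; t_8 = 35; t_9 = 39; t_{10} = 19; t_{11} = 31.
Since t_{11} = t_1 = 31, the sequence is eventually periodic: after a pre-period of length 1 it cycles with period 10.
For k ≥ 1, t_k depends only on (k - 1) mod 10. (94 - 1) mod 10 = 3, so t_{94} = t_4 = 3.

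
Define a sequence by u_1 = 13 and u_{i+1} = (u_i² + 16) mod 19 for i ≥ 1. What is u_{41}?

u_1 = 13,  u_2 = 14,  u_3 = 3,  u_4 = 6,  u_5 = 14.
Since u_5 = u_2 = 14, the sequence is eventually periodic: after a pre-period of length 1 it cycles with period 3.
For i ≥ 2, u_i depends only on (i - 2) mod 3. (41 - 2) mod 3 = 0, so u_{41} = u_2 = 14.

14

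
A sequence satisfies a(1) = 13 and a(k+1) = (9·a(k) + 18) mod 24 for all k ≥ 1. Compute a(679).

Computing terms: a(1) = 13; a(2) = 15; a(3) = 9; a(4) = 3; a(5) = 21; a(6) = 15.
Since a(6) = a(2) = 15, the sequence is eventually periodic: after a pre-period of length 1 it cycles with period 4.
For k ≥ 2, a(k) depends only on (k - 2) mod 4. (679 - 2) mod 4 = 1, so a(679) = a(3) = 9.

9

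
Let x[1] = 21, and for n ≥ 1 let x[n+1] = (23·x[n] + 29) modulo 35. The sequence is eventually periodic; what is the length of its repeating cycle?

12

Listing terms: x[1] = 21, x[2] = 22, x[3] = 10, x[4] = 14, x[5] = 1, x[6] = 17, x[7] = 0, x[8] = 29, x[9] = 31, x[10] = 7, x[11] = 15, x[12] = 24, x[13] = 21.
The sequence repeats with period 12.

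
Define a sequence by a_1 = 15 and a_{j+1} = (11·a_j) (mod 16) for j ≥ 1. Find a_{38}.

5

We have a_1 = 15, a_2 = 5, a_3 = 7, a_4 = 13, a_5 = 15.
Since a_5 = a_1 = 15, the sequence is periodic with period 4.
(38 - 1) mod 4 = 1, so a_{38} = a_2 = 5.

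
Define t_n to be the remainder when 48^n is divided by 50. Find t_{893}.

t_0 = 1,  t_1 = 48,  t_2 = 4,  t_3 = 42,  t_4 = 16,  t_5 = 18,  t_6 = 14,  t_7 = 22,  t_8 = 6,  t_9 = 38,  t_{10} = 24,  t_{11} = 2,  t_{12} = 46,  t_{13} = 8,  t_{14} = 34,  t_{15} = 32,  t_{16} = 36,  t_{17} = 28,  t_{18} = 44,  t_{19} = 12,  t_{20} = 26,  t_{21} = 48.
Since t_{21} = t_1 = 48, the sequence is eventually periodic: after a pre-period of length 1 it cycles with period 20.
For n ≥ 1, t_n depends only on (n - 1) mod 20. (893 - 1) mod 20 = 12, so t_{893} = t_{13} = 8.

8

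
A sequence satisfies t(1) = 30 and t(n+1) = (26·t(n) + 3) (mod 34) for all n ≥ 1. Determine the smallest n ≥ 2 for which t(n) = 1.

We have t(1) = 30; t(2) = 1; t(3) = 29; t(4) = 9; t(5) = 33; t(6) = 11; t(7) = 17; t(8) = 3; t(9) = 13; t(10) = 1.
Since t(10) = t(2) = 1, the sequence is eventually periodic: after a pre-period of length 1 it cycles with period 8.
The value 1 first appears (with n ≥ 2) at t(2).

2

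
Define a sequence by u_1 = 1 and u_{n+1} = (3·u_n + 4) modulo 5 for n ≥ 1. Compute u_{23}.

0

u_1 = 1; u_2 = 2; u_3 = 0; u_4 = 4; u_5 = 1.
Since u_5 = u_1 = 1, the sequence is periodic with period 4.
So u_{23} = u_{1 + ((23-1) mod 4)} = u_3 = 0.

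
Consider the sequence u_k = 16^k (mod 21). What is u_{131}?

Listing terms: u_0 = 1, u_1 = 16, u_2 = 4, u_3 = 1.
The sequence repeats with period 3.
(131 - 0) mod 3 = 2, so u_{131} = u_2 = 4.

4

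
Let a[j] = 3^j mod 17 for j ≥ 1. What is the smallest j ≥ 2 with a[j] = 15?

6

We have a[1] = 3; a[2] = 9; a[3] = 10; a[4] = 13; a[5] = 5; a[6] = 15; a[7] = 11; a[8] = 16; a[9] = 14; a[10] = 8; a[11] = 7; a[12] = 4; a[13] = 12; a[14] = 2; a[15] = 6; a[16] = 1; a[17] = 3.
Since a[17] = a[1] = 3, the sequence is periodic with period 16.
The value 15 first appears (with j ≥ 2) at a[6].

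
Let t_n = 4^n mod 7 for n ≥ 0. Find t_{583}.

We have t_0 = 1; t_1 = 4; t_2 = 2; t_3 = 1.
Since t_3 = t_0 = 1, the sequence is periodic with period 3.
So t_{583} = t_{0 + ((583-0) mod 3)} = t_1 = 4.

4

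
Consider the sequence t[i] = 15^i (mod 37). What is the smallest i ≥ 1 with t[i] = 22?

Computing terms: t[0] = 1,  t[1] = 15,  t[2] = 3,  t[3] = 8,  t[4] = 9,  t[5] = 24,  t[6] = 27,  t[7] = 35,  t[8] = 7,  t[9] = 31,  t[10] = 21,  t[11] = 19,  t[12] = 26,  t[13] = 20,  t[14] = 4,  t[15] = 23,  t[16] = 12,  t[17] = 32,  t[18] = 36,  t[19] = 22,  t[20] = 34,  t[21] = 29,  t[22] = 28,  t[23] = 13,  t[24] = 10,  t[25] = 2,  t[26] = 30,  t[27] = 6,  t[28] = 16,  t[29] = 18,  t[30] = 11,  t[31] = 17,  t[32] = 33,  t[33] = 14,  t[34] = 25,  t[35] = 5,  t[36] = 1.
The sequence repeats with period 36.
The value 22 first appears (with i ≥ 1) at t[19].

19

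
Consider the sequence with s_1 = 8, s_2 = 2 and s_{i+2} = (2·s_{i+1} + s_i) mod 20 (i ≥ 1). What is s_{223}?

s_1 = 8; s_2 = 2; s_3 = 12; s_4 = 6; s_5 = 4; s_6 = 14; s_7 = 12; s_8 = 18; s_9 = 8; s_{10} = 14; s_{11} = 16; s_{12} = 6; s_{13} = 8; s_{14} = 2.
Since (s_{13}, s_{14}) = (s_1, s_2) = (8, 2) (two consecutive terms determine the rest), the sequence is periodic with period 12.
(223 - 1) mod 12 = 6, so s_{223} = s_7 = 12.

12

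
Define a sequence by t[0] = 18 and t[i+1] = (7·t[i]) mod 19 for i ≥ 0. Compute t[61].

Listing terms: t[0] = 18; t[1] = 12; t[2] = 8; t[3] = 18.
The sequence repeats with period 3.
(61 - 0) mod 3 = 1, so t[61] = t[1] = 12.

12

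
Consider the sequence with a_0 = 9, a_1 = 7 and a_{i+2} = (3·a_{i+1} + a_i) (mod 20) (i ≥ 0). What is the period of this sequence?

Computing terms: a_0 = 9,  a_1 = 7,  a_2 = 10,  a_3 = 17,  a_4 = 1,  a_5 = 0,  a_6 = 1,  a_7 = 3,  a_8 = 10,  a_9 = 13,  a_{10} = 9,  a_{11} = 0,  a_{12} = 9,  a_{13} = 7.
Since (a_{12}, a_{13}) = (a_0, a_1) = (9, 7) (two consecutive terms determine the rest), the sequence is periodic with period 12.

12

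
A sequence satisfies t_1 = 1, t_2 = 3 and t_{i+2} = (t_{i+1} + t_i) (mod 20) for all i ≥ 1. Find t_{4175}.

Computing terms: t_1 = 1; t_2 = 3; t_3 = 4; t_4 = 7; t_5 = 11; t_6 = 18; t_7 = 9; t_8 = 7; t_9 = 16; t_{10} = 3; t_{11} = 19; t_{12} = 2; t_{13} = 1; t_{14} = 3.
Since (t_{13}, t_{14}) = (t_1, t_2) = (1, 3) (two consecutive terms determine the rest), the sequence is periodic with period 12.
(4175 - 1) mod 12 = 10, so t_{4175} = t_{11} = 19.

19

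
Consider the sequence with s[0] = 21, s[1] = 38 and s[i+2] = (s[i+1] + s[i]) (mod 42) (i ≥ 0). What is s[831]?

We have s[0] = 21; s[1] = 38; s[2] = 17; s[3] = 13; s[4] = 30; s[5] = 1; s[6] = 31; s[7] = 32; s[8] = 21; s[9] = 11; s[10] = 32; s[11] = 1; s[12] = 33; s[13] = 34; s[14] = 25; s[15] = 17; s[16] = 0; s[17] = 17; s[18] = 17; s[19] = 34; s[20] = 9; s[21] = 1; s[22] = 10; s[23] = 11; s[24] = 21; s[25] = 32; s[26] = 11; s[27] = 1; s[28] = 12; s[29] = 13; s[30] = 25; s[31] = 38; s[32] = 21; s[33] = 17; s[34] = 38; s[35] = 13; s[36] = 9; s[37] = 22; s[38] = 31; s[39] = 11; s[40] = 0; s[41] = 11; s[42] = 11; s[43] = 22; s[44] = 33; s[45] = 13; s[46] = 4; s[47] = 17; s[48] = 21; s[49] = 38.
Since (s[48], s[49]) = (s[0], s[1]) = (21, 38) (two consecutive terms determine the rest), the sequence is periodic with period 48.
(831 - 0) mod 48 = 15, so s[831] = s[15] = 17.

17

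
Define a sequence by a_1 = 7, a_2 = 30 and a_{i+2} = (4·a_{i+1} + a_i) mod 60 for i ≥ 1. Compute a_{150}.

Computing terms: a_1 = 7; a_2 = 30; a_3 = 7; a_4 = 58; a_5 = 59; a_6 = 54; a_7 = 35; a_8 = 14; a_9 = 31; a_{10} = 18; a_{11} = 43; a_{12} = 10; a_{13} = 23; a_{14} = 42; a_{15} = 11; a_{16} = 26; a_{17} = 55; a_{18} = 6; a_{19} = 19; a_{20} = 22; a_{21} = 47; a_{22} = 30; a_{23} = 47; a_{24} = 38; a_{25} = 19; a_{26} = 54; a_{27} = 55; a_{28} = 34; a_{29} = 11; a_{30} = 18; a_{31} = 23; a_{32} = 50; a_{33} = 43; a_{34} = 42; a_{35} = 31; a_{36} = 46; a_{37} = 35; a_{38} = 6; a_{39} = 59; a_{40} = 2; a_{41} = 7; a_{42} = 30.
The sequence repeats with period 40.
So a_{150} = a_{1 + ((150-1) mod 40)} = a_{30} = 18.

18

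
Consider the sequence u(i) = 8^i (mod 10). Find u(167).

2

u(1) = 8, u(2) = 4, u(3) = 2, u(4) = 6, u(5) = 8.
The sequence repeats with period 4.
So u(167) = u(1 + ((167-1) mod 4)) = u(3) = 2.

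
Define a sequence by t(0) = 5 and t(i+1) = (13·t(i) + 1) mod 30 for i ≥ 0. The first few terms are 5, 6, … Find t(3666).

29

Listing terms: t(0) = 5, t(1) = 6, t(2) = 19, t(3) = 8, t(4) = 15, t(5) = 16, t(6) = 29, t(7) = 18, t(8) = 25, t(9) = 26, t(10) = 9, t(11) = 28, t(12) = 5.
The sequence repeats with period 12.
(3666 - 0) mod 12 = 6, so t(3666) = t(6) = 29.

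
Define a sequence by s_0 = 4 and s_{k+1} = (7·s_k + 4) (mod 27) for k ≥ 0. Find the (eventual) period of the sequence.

27

s_0 = 4,  s_1 = 5,  s_2 = 12,  s_3 = 7,  s_4 = 26,  s_5 = 24,  s_6 = 10,  s_7 = 20,  s_8 = 9,  s_9 = 13,  s_{10} = 14,  s_{11} = 21,  s_{12} = 16,  s_{13} = 8,  s_{14} = 6,  s_{15} = 19,  s_{16} = 2,  s_{17} = 18,  s_{18} = 22,  s_{19} = 23,  s_{20} = 3,  s_{21} = 25,  s_{22} = 17,  s_{23} = 15,  s_{24} = 1,  s_{25} = 11,  s_{26} = 0,  s_{27} = 4.
Since s_{27} = s_0 = 4, the sequence is periodic with period 27.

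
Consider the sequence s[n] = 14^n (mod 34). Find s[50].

26

Computing terms: s[0] = 1; s[1] = 14; s[2] = 26; s[3] = 24; s[4] = 30; s[5] = 12; s[6] = 32; s[7] = 6; s[8] = 16; s[9] = 20; s[10] = 8; s[11] = 10; s[12] = 4; s[13] = 22; s[14] = 2; s[15] = 28; s[16] = 18; s[17] = 14.
Since s[17] = s[1] = 14, the sequence is eventually periodic: after a pre-period of length 1 it cycles with period 16.
For n ≥ 1, s[n] depends only on (n - 1) mod 16. (50 - 1) mod 16 = 1, so s[50] = s[2] = 26.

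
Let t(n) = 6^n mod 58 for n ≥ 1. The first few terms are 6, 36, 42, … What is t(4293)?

Listing terms: t(1) = 6,  t(2) = 36,  t(3) = 42,  t(4) = 20,  t(5) = 4,  t(6) = 24,  t(7) = 28,  t(8) = 52,  t(9) = 22,  t(10) = 16,  t(11) = 38,  t(12) = 54,  t(13) = 34,  t(14) = 30,  t(15) = 6.
The sequence repeats with period 14.
So t(4293) = t(1 + ((4293-1) mod 14)) = t(9) = 22.

22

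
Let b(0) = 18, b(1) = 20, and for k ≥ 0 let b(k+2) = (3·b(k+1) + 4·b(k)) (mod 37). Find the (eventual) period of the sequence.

Computing terms: b(0) = 18, b(1) = 20, b(2) = 21, b(3) = 32, b(4) = 32, b(5) = 2, b(6) = 23, b(7) = 3, b(8) = 27, b(9) = 19, b(10) = 17, b(11) = 16, b(12) = 5, b(13) = 5, b(14) = 35, b(15) = 14, b(16) = 34, b(17) = 10, b(18) = 18, b(19) = 20.
The sequence repeats with period 18.

18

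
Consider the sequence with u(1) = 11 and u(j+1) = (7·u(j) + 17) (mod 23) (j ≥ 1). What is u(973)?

Listing terms: u(1) = 11; u(2) = 2; u(3) = 8; u(4) = 4; u(5) = 22; u(6) = 10; u(7) = 18; u(8) = 5; u(9) = 6; u(10) = 13; u(11) = 16; u(12) = 14; u(13) = 0; u(14) = 17; u(15) = 21; u(16) = 3; u(17) = 15; u(18) = 7; u(19) = 20; u(20) = 19; u(21) = 12; u(22) = 9; u(23) = 11.
The sequence repeats with period 22.
So u(973) = u(1 + ((973-1) mod 22)) = u(5) = 22.

22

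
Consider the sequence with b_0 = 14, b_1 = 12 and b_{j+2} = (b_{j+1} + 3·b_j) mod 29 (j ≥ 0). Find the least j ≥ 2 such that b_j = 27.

We have b_0 = 14; b_1 = 12; b_2 = 25; b_3 = 3; b_4 = 20; b_5 = 0; b_6 = 2; b_7 = 2; b_8 = 8; b_9 = 14; b_{10} = 9; b_{11} = 22; b_{12} = 20; b_{13} = 28; b_{14} = 1; b_{15} = 27; b_{16} = 1; b_{17} = 24; b_{18} = 27; b_{19} = 12; b_{20} = 6; b_{21} = 13; b_{22} = 2; b_{23} = 12; b_{24} = 18; b_{25} = 25; b_{26} = 21; b_{27} = 9; b_{28} = 14; b_{29} = 12.
Since (b_{28}, b_{29}) = (b_0, b_1) = (14, 12) (two consecutive terms determine the rest), the sequence is periodic with period 28.
The value 27 first appears (with j ≥ 2) at b_{15}.

15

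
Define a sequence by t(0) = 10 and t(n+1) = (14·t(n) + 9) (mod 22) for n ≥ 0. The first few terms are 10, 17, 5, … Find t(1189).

15

Computing terms: t(0) = 10, t(1) = 17, t(2) = 5, t(3) = 13, t(4) = 15, t(5) = 21, t(6) = 17.
Since t(6) = t(1) = 17, the sequence is eventually periodic: after a pre-period of length 1 it cycles with period 5.
For n ≥ 1, t(n) depends only on (n - 1) mod 5. (1189 - 1) mod 5 = 3, so t(1189) = t(4) = 15.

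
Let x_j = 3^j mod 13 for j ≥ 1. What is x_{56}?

We have x_1 = 3,  x_2 = 9,  x_3 = 1,  x_4 = 3.
Since x_4 = x_1 = 3, the sequence is periodic with period 3.
(56 - 1) mod 3 = 1, so x_{56} = x_2 = 9.

9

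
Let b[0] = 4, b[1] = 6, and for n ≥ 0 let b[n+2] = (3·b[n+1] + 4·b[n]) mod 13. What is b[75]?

9

Computing terms: b[0] = 4,  b[1] = 6,  b[2] = 8,  b[3] = 9,  b[4] = 7,  b[5] = 5,  b[6] = 4,  b[7] = 6.
The sequence repeats with period 6.
(75 - 0) mod 6 = 3, so b[75] = b[3] = 9.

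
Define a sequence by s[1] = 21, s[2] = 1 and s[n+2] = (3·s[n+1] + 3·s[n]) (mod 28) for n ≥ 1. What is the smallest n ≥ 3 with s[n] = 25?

Listing terms: s[1] = 21; s[2] = 1; s[3] = 10; s[4] = 5; s[5] = 17; s[6] = 10; s[7] = 25; s[8] = 21; s[9] = 26; s[10] = 1; s[11] = 25; s[12] = 22; s[13] = 1; s[14] = 13; s[15] = 14; s[16] = 25; s[17] = 5; s[18] = 6; s[19] = 5; s[20] = 5; s[21] = 2; s[22] = 21; s[23] = 13; s[24] = 18; s[25] = 9; s[26] = 25; s[27] = 18; s[28] = 17; s[29] = 21; s[30] = 2; s[31] = 13; s[32] = 17; s[33] = 6; s[34] = 13; s[35] = 1; s[36] = 14; s[37] = 17; s[38] = 9; s[39] = 22; s[40] = 9; s[41] = 9; s[42] = 26; s[43] = 21; s[44] = 1.
Since (s[43], s[44]) = (s[1], s[2]) = (21, 1) (two consecutive terms determine the rest), the sequence is periodic with period 42.
The value 25 first appears (with n ≥ 3) at s[7].

7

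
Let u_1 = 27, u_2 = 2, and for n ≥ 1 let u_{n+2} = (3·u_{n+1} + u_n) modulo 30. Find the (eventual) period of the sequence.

12

u_1 = 27, u_2 = 2, u_3 = 3, u_4 = 11, u_5 = 6, u_6 = 29, u_7 = 3, u_8 = 8, u_9 = 27, u_{10} = 29, u_{11} = 24, u_{12} = 11, u_{13} = 27, u_{14} = 2.
The sequence repeats with period 12.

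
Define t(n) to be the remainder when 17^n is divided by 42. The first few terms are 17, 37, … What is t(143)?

Computing terms: t(1) = 17; t(2) = 37; t(3) = 41; t(4) = 25; t(5) = 5; t(6) = 1; t(7) = 17.
The sequence repeats with period 6.
So t(143) = t(1 + ((143-1) mod 6)) = t(5) = 5.

5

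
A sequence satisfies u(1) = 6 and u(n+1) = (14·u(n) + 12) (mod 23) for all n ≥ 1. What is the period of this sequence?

u(1) = 6,  u(2) = 4,  u(3) = 22,  u(4) = 21,  u(5) = 7,  u(6) = 18,  u(7) = 11,  u(8) = 5,  u(9) = 13,  u(10) = 10,  u(11) = 14,  u(12) = 1,  u(13) = 3,  u(14) = 8,  u(15) = 9,  u(16) = 0,  u(17) = 12,  u(18) = 19,  u(19) = 2,  u(20) = 17,  u(21) = 20,  u(22) = 16,  u(23) = 6.
Since u(23) = u(1) = 6, the sequence is periodic with period 22.

22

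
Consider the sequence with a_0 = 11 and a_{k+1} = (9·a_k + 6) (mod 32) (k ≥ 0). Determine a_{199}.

13

Listing terms: a_0 = 11,  a_1 = 9,  a_2 = 23,  a_3 = 21,  a_4 = 3,  a_5 = 1,  a_6 = 15,  a_7 = 13,  a_8 = 27,  a_9 = 25,  a_{10} = 7,  a_{11} = 5,  a_{12} = 19,  a_{13} = 17,  a_{14} = 31,  a_{15} = 29,  a_{16} = 11.
Since a_{16} = a_0 = 11, the sequence is periodic with period 16.
So a_{199} = a_{0 + ((199-0) mod 16)} = a_7 = 13.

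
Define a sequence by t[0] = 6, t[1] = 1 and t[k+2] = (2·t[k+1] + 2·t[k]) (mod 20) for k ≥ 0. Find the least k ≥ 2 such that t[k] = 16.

t[0] = 6,  t[1] = 1,  t[2] = 14,  t[3] = 10,  t[4] = 8,  t[5] = 16,  t[6] = 8,  t[7] = 8,  t[8] = 12,  t[9] = 0,  t[10] = 4,  t[11] = 8,  t[12] = 4,  t[13] = 4,  t[14] = 16,  t[15] = 0,  t[16] = 12,  t[17] = 4,  t[18] = 12,  t[19] = 12,  t[20] = 8,  t[21] = 0,  t[22] = 16,  t[23] = 12,  t[24] = 16,  t[25] = 16,  t[26] = 4,  t[27] = 0,  t[28] = 8,  t[29] = 16.
Since (t[28], t[29]) = (t[4], t[5]) = (8, 16) (two consecutive terms determine the rest), the sequence is eventually periodic: after a pre-period of length 4 it cycles with period 24.
The value 16 first appears (with k ≥ 2) at t[5].

5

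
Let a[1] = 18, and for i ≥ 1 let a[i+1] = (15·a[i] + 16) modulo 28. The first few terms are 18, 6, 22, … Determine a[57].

Listing terms: a[1] = 18,  a[2] = 6,  a[3] = 22,  a[4] = 10,  a[5] = 26,  a[6] = 14,  a[7] = 2,  a[8] = 18.
Since a[8] = a[1] = 18, the sequence is periodic with period 7.
(57 - 1) mod 7 = 0, so a[57] = a[1] = 18.

18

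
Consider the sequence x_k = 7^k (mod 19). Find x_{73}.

7

x_0 = 1, x_1 = 7, x_2 = 11, x_3 = 1.
Since x_3 = x_0 = 1, the sequence is periodic with period 3.
So x_{73} = x_{0 + ((73-0) mod 3)} = x_1 = 7.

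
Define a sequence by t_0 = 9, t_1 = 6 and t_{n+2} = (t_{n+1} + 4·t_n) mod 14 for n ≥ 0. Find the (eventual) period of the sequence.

48

We have t_0 = 9, t_1 = 6, t_2 = 0, t_3 = 10, t_4 = 10, t_5 = 8, t_6 = 6, t_7 = 10, t_8 = 6, t_9 = 4, t_{10} = 0, t_{11} = 2, t_{12} = 2, t_{13} = 10, t_{14} = 4, t_{15} = 2, t_{16} = 4, t_{17} = 12, t_{18} = 0, t_{19} = 6, t_{20} = 6, t_{21} = 2, t_{22} = 12, t_{23} = 6, t_{24} = 12, t_{25} = 8, t_{26} = 0, t_{27} = 4, t_{28} = 4, t_{29} = 6, t_{30} = 8, t_{31} = 4, t_{32} = 8, t_{33} = 10, t_{34} = 0, t_{35} = 12, t_{36} = 12, t_{37} = 4, t_{38} = 10, t_{39} = 12, t_{40} = 10, t_{41} = 2, t_{42} = 0, t_{43} = 8, t_{44} = 8, t_{45} = 12, t_{46} = 2, t_{47} = 8, t_{48} = 2, t_{49} = 6, t_{50} = 0.
Since (t_{49}, t_{50}) = (t_1, t_2) = (6, 0) (two consecutive terms determine the rest), the sequence is eventually periodic: after a pre-period of length 1 it cycles with period 48.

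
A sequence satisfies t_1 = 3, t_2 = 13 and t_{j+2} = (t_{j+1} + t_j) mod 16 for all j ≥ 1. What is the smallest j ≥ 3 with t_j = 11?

13

Listing terms: t_1 = 3,  t_2 = 13,  t_3 = 0,  t_4 = 13,  t_5 = 13,  t_6 = 10,  t_7 = 7,  t_8 = 1,  t_9 = 8,  t_{10} = 9,  t_{11} = 1,  t_{12} = 10,  t_{13} = 11,  t_{14} = 5,  t_{15} = 0,  t_{16} = 5,  t_{17} = 5,  t_{18} = 10,  t_{19} = 15,  t_{20} = 9,  t_{21} = 8,  t_{22} = 1,  t_{23} = 9,  t_{24} = 10,  t_{25} = 3,  t_{26} = 13.
Since (t_{25}, t_{26}) = (t_1, t_2) = (3, 13) (two consecutive terms determine the rest), the sequence is periodic with period 24.
The value 11 first appears (with j ≥ 3) at t_{13}.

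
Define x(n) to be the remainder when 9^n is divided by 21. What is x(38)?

Computing terms: x(0) = 1,  x(1) = 9,  x(2) = 18,  x(3) = 15,  x(4) = 9.
Since x(4) = x(1) = 9, the sequence is eventually periodic: after a pre-period of length 1 it cycles with period 3.
For n ≥ 1, x(n) depends only on (n - 1) mod 3. (38 - 1) mod 3 = 1, so x(38) = x(2) = 18.

18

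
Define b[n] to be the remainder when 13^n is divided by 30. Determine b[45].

13

b[1] = 13,  b[2] = 19,  b[3] = 7,  b[4] = 1,  b[5] = 13.
The sequence repeats with period 4.
(45 - 1) mod 4 = 0, so b[45] = b[1] = 13.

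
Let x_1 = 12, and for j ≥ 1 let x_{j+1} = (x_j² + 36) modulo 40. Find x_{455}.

20

Computing terms: x_1 = 12; x_2 = 20; x_3 = 36; x_4 = 12.
Since x_4 = x_1 = 12, the sequence is periodic with period 3.
(455 - 1) mod 3 = 1, so x_{455} = x_2 = 20.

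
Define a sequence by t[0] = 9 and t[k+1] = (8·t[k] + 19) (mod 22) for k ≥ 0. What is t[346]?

1

Listing terms: t[0] = 9; t[1] = 3; t[2] = 21; t[3] = 11; t[4] = 19; t[5] = 17; t[6] = 1; t[7] = 5; t[8] = 15; t[9] = 7; t[10] = 9.
Since t[10] = t[0] = 9, the sequence is periodic with period 10.
(346 - 0) mod 10 = 6, so t[346] = t[6] = 1.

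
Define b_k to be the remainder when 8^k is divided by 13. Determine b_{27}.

5

b_1 = 8, b_2 = 12, b_3 = 5, b_4 = 1, b_5 = 8.
The sequence repeats with period 4.
(27 - 1) mod 4 = 2, so b_{27} = b_3 = 5.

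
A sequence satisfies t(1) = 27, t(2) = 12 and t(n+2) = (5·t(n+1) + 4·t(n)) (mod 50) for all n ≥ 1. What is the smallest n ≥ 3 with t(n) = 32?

13

Computing terms: t(1) = 27; t(2) = 12; t(3) = 18; t(4) = 38; t(5) = 12; t(6) = 12; t(7) = 8; t(8) = 38; t(9) = 22; t(10) = 12; t(11) = 48; t(12) = 38; t(13) = 32; t(14) = 12; t(15) = 38; t(16) = 38; t(17) = 42; t(18) = 12; t(19) = 28; t(20) = 38; t(21) = 2; t(22) = 12; t(23) = 18.
Since (t(22), t(23)) = (t(2), t(3)) = (12, 18) (two consecutive terms determine the rest), the sequence is eventually periodic: after a pre-period of length 1 it cycles with period 20.
The value 32 first appears (with n ≥ 3) at t(13).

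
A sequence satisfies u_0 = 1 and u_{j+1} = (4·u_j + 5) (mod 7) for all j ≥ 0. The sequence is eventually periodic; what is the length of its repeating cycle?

We have u_0 = 1, u_1 = 2, u_2 = 6, u_3 = 1.
The sequence repeats with period 3.

3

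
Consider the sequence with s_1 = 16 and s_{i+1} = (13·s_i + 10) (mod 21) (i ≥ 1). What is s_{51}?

9

s_1 = 16; s_2 = 8; s_3 = 9; s_4 = 1; s_5 = 2; s_6 = 15; s_7 = 16.
Since s_7 = s_1 = 16, the sequence is periodic with period 6.
(51 - 1) mod 6 = 2, so s_{51} = s_3 = 9.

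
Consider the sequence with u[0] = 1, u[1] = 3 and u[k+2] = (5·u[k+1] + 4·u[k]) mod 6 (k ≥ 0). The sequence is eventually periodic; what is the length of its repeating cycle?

u[0] = 1; u[1] = 3; u[2] = 1; u[3] = 5; u[4] = 5; u[5] = 3; u[6] = 5; u[7] = 1; u[8] = 1; u[9] = 3.
The sequence repeats with period 8.

8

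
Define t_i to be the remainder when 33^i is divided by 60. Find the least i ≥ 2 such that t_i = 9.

2

Computing terms: t_1 = 33, t_2 = 9, t_3 = 57, t_4 = 21, t_5 = 33.
The sequence repeats with period 4.
The value 9 first appears (with i ≥ 2) at t_2.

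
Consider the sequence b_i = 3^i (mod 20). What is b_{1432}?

b_0 = 1,  b_1 = 3,  b_2 = 9,  b_3 = 7,  b_4 = 1.
Since b_4 = b_0 = 1, the sequence is periodic with period 4.
So b_{1432} = b_{0 + ((1432-0) mod 4)} = b_0 = 1.

1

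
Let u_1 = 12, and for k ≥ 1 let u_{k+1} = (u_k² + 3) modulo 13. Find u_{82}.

4

u_1 = 12; u_2 = 4; u_3 = 6; u_4 = 0; u_5 = 3; u_6 = 12.
The sequence repeats with period 5.
So u_{82} = u_{1 + ((82-1) mod 5)} = u_2 = 4.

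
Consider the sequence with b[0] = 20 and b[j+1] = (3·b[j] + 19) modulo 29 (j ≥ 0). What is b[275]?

Computing terms: b[0] = 20, b[1] = 21, b[2] = 24, b[3] = 4, b[4] = 2, b[5] = 25, b[6] = 7, b[7] = 11, b[8] = 23, b[9] = 1, b[10] = 22, b[11] = 27, b[12] = 13, b[13] = 0, b[14] = 19, b[15] = 18, b[16] = 15, b[17] = 6, b[18] = 8, b[19] = 14, b[20] = 3, b[21] = 28, b[22] = 16, b[23] = 9, b[24] = 17, b[25] = 12, b[26] = 26, b[27] = 10, b[28] = 20.
The sequence repeats with period 28.
(275 - 0) mod 28 = 23, so b[275] = b[23] = 9.

9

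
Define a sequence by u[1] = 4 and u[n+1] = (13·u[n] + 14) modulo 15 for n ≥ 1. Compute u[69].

14

u[1] = 4,  u[2] = 6,  u[3] = 2,  u[4] = 10,  u[5] = 9,  u[6] = 11,  u[7] = 7,  u[8] = 0,  u[9] = 14,  u[10] = 1,  u[11] = 12,  u[12] = 5,  u[13] = 4.
Since u[13] = u[1] = 4, the sequence is periodic with period 12.
So u[69] = u[1 + ((69-1) mod 12)] = u[9] = 14.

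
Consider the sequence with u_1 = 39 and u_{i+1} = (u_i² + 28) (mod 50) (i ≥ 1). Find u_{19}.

29

Listing terms: u_1 = 39, u_2 = 49, u_3 = 29, u_4 = 19, u_5 = 39.
Since u_5 = u_1 = 39, the sequence is periodic with period 4.
So u_{19} = u_{1 + ((19-1) mod 4)} = u_3 = 29.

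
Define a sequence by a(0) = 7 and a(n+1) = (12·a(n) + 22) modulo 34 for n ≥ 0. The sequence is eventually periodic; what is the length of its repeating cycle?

We have a(0) = 7,  a(1) = 4,  a(2) = 2,  a(3) = 12,  a(4) = 30,  a(5) = 8,  a(6) = 16,  a(7) = 10,  a(8) = 6,  a(9) = 26,  a(10) = 28,  a(11) = 18,  a(12) = 0,  a(13) = 22,  a(14) = 14,  a(15) = 20,  a(16) = 24,  a(17) = 4.
Since a(17) = a(1) = 4, the sequence is eventually periodic: after a pre-period of length 1 it cycles with period 16.

16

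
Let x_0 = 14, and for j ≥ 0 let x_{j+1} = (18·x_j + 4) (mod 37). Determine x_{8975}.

We have x_0 = 14; x_1 = 34; x_2 = 24; x_3 = 29; x_4 = 8; x_5 = 0; x_6 = 4; x_7 = 2; x_8 = 3; x_9 = 21; x_{10} = 12; x_{11} = 35; x_{12} = 5; x_{13} = 20; x_{14} = 31; x_{15} = 7; x_{16} = 19; x_{17} = 13; x_{18} = 16; x_{19} = 33; x_{20} = 6; x_{21} = 1; x_{22} = 22; x_{23} = 30; x_{24} = 26; x_{25} = 28; x_{26} = 27; x_{27} = 9; x_{28} = 18; x_{29} = 32; x_{30} = 25; x_{31} = 10; x_{32} = 36; x_{33} = 23; x_{34} = 11; x_{35} = 17; x_{36} = 14.
The sequence repeats with period 36.
(8975 - 0) mod 36 = 11, so x_{8975} = x_{11} = 35.

35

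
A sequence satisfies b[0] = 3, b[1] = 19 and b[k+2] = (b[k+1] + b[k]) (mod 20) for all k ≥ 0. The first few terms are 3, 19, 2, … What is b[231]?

1

Listing terms: b[0] = 3,  b[1] = 19,  b[2] = 2,  b[3] = 1,  b[4] = 3,  b[5] = 4,  b[6] = 7,  b[7] = 11,  b[8] = 18,  b[9] = 9,  b[10] = 7,  b[11] = 16,  b[12] = 3,  b[13] = 19.
Since (b[12], b[13]) = (b[0], b[1]) = (3, 19) (two consecutive terms determine the rest), the sequence is periodic with period 12.
(231 - 0) mod 12 = 3, so b[231] = b[3] = 1.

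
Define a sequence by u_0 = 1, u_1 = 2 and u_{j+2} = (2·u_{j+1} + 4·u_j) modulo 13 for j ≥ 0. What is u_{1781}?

u_0 = 1, u_1 = 2, u_2 = 8, u_3 = 11, u_4 = 2, u_5 = 9, u_6 = 0, u_7 = 10, u_8 = 7, u_9 = 2, u_{10} = 6, u_{11} = 7, u_{12} = 12, u_{13} = 0, u_{14} = 9, u_{15} = 5, u_{16} = 7, u_{17} = 8, u_{18} = 5, u_{19} = 3, u_{20} = 0, u_{21} = 12, u_{22} = 11, u_{23} = 5, u_{24} = 2, u_{25} = 11, u_{26} = 4, u_{27} = 0, u_{28} = 3, u_{29} = 6, u_{30} = 11, u_{31} = 7, u_{32} = 6, u_{33} = 1, u_{34} = 0, u_{35} = 4, u_{36} = 8, u_{37} = 6, u_{38} = 5, u_{39} = 8, u_{40} = 10, u_{41} = 0, u_{42} = 1, u_{43} = 2.
The sequence repeats with period 42.
(1781 - 0) mod 42 = 17, so u_{1781} = u_{17} = 8.

8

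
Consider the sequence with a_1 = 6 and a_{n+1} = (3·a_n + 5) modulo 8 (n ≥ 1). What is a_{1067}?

2

We have a_1 = 6, a_2 = 7, a_3 = 2, a_4 = 3, a_5 = 6.
The sequence repeats with period 4.
So a_{1067} = a_{1 + ((1067-1) mod 4)} = a_3 = 2.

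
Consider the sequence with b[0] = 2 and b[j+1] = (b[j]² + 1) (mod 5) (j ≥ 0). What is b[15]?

2

Computing terms: b[0] = 2,  b[1] = 0,  b[2] = 1,  b[3] = 2.
Since b[3] = b[0] = 2, the sequence is periodic with period 3.
So b[15] = b[0 + ((15-0) mod 3)] = b[0] = 2.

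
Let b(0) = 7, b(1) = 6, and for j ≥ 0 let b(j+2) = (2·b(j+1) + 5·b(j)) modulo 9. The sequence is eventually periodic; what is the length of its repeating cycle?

Computing terms: b(0) = 7, b(1) = 6, b(2) = 2, b(3) = 7, b(4) = 6.
Since (b(3), b(4)) = (b(0), b(1)) = (7, 6) (two consecutive terms determine the rest), the sequence is periodic with period 3.

3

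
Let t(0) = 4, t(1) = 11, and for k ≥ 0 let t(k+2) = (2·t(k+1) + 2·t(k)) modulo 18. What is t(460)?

t(0) = 4,  t(1) = 11,  t(2) = 12,  t(3) = 10,  t(4) = 8,  t(5) = 0,  t(6) = 16,  t(7) = 14,  t(8) = 6,  t(9) = 4,  t(10) = 2,  t(11) = 12,  t(12) = 10.
Since (t(11), t(12)) = (t(2), t(3)) = (12, 10) (two consecutive terms determine the rest), the sequence is eventually periodic: after a pre-period of length 2 it cycles with period 9.
For k ≥ 2, t(k) depends only on (k - 2) mod 9. (460 - 2) mod 9 = 8, so t(460) = t(10) = 2.

2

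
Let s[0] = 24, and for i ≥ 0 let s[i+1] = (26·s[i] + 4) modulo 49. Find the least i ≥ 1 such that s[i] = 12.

7

We have s[0] = 24, s[1] = 40, s[2] = 15, s[3] = 2, s[4] = 7, s[5] = 39, s[6] = 38, s[7] = 12, s[8] = 22, s[9] = 37, s[10] = 35, s[11] = 32, s[12] = 3, s[13] = 33, s[14] = 29, s[15] = 23, s[16] = 14, s[17] = 25, s[18] = 17, s[19] = 5, s[20] = 36, s[21] = 9, s[22] = 42, s[23] = 18, s[24] = 31, s[25] = 26, s[26] = 43, s[27] = 44, s[28] = 21, s[29] = 11, s[30] = 45, s[31] = 47, s[32] = 1, s[33] = 30, s[34] = 0, s[35] = 4, s[36] = 10, s[37] = 19, s[38] = 8, s[39] = 16, s[40] = 28, s[41] = 46, s[42] = 24.
Since s[42] = s[0] = 24, the sequence is periodic with period 42.
The value 12 first appears (with i ≥ 1) at s[7].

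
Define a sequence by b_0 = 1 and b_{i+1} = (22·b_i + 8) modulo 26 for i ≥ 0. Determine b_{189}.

14

We have b_0 = 1, b_1 = 4, b_2 = 18, b_3 = 14, b_4 = 4.
Since b_4 = b_1 = 4, the sequence is eventually periodic: after a pre-period of length 1 it cycles with period 3.
For i ≥ 1, b_i depends only on (i - 1) mod 3. (189 - 1) mod 3 = 2, so b_{189} = b_3 = 14.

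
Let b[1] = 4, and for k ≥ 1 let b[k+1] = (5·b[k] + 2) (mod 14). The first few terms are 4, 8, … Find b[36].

6

Computing terms: b[1] = 4; b[2] = 8; b[3] = 0; b[4] = 2; b[5] = 12; b[6] = 6; b[7] = 4.
The sequence repeats with period 6.
So b[36] = b[1 + ((36-1) mod 6)] = b[6] = 6.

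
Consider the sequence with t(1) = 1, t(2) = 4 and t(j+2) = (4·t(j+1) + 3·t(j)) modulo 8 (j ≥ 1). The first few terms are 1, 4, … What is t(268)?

0

We have t(1) = 1, t(2) = 4, t(3) = 3, t(4) = 0, t(5) = 1, t(6) = 4.
Since (t(5), t(6)) = (t(1), t(2)) = (1, 4) (two consecutive terms determine the rest), the sequence is periodic with period 4.
So t(268) = t(1 + ((268-1) mod 4)) = t(4) = 0.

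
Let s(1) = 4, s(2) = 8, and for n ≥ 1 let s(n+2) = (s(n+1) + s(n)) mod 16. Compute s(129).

12

Listing terms: s(1) = 4; s(2) = 8; s(3) = 12; s(4) = 4; s(5) = 0; s(6) = 4; s(7) = 4; s(8) = 8.
Since (s(7), s(8)) = (s(1), s(2)) = (4, 8) (two consecutive terms determine the rest), the sequence is periodic with period 6.
So s(129) = s(1 + ((129-1) mod 6)) = s(3) = 12.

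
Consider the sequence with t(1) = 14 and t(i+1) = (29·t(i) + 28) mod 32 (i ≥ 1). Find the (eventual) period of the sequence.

We have t(1) = 14,  t(2) = 18,  t(3) = 6,  t(4) = 10,  t(5) = 30,  t(6) = 2,  t(7) = 22,  t(8) = 26,  t(9) = 14.
Since t(9) = t(1) = 14, the sequence is periodic with period 8.

8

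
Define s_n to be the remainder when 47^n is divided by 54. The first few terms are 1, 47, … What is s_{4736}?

49

s_0 = 1; s_1 = 47; s_2 = 49; s_3 = 35; s_4 = 25; s_5 = 41; s_6 = 37; s_7 = 11; s_8 = 31; s_9 = 53; s_{10} = 7; s_{11} = 5; s_{12} = 19; s_{13} = 29; s_{14} = 13; s_{15} = 17; s_{16} = 43; s_{17} = 23; s_{18} = 1.
Since s_{18} = s_0 = 1, the sequence is periodic with period 18.
So s_{4736} = s_{0 + ((4736-0) mod 18)} = s_2 = 49.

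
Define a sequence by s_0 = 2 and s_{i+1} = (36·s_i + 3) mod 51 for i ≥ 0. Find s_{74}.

We have s_0 = 2,  s_1 = 24,  s_2 = 0,  s_3 = 3,  s_4 = 9,  s_5 = 21,  s_6 = 45,  s_7 = 42,  s_8 = 36,  s_9 = 24.
Since s_9 = s_1 = 24, the sequence is eventually periodic: after a pre-period of length 1 it cycles with period 8.
For i ≥ 1, s_i depends only on (i - 1) mod 8. (74 - 1) mod 8 = 1, so s_{74} = s_2 = 0.

0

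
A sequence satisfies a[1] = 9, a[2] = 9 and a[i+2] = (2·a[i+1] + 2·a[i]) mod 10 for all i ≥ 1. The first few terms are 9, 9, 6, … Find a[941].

2

a[1] = 9, a[2] = 9, a[3] = 6, a[4] = 0, a[5] = 2, a[6] = 4, a[7] = 2, a[8] = 2, a[9] = 8, a[10] = 0, a[11] = 6, a[12] = 2, a[13] = 6, a[14] = 6, a[15] = 4, a[16] = 0, a[17] = 8, a[18] = 6, a[19] = 8, a[20] = 8, a[21] = 2, a[22] = 0, a[23] = 4, a[24] = 8, a[25] = 4, a[26] = 4, a[27] = 6, a[28] = 0.
Since (a[27], a[28]) = (a[3], a[4]) = (6, 0) (two consecutive terms determine the rest), the sequence is eventually periodic: after a pre-period of length 2 it cycles with period 24.
For i ≥ 3, a[i] depends only on (i - 3) mod 24. (941 - 3) mod 24 = 2, so a[941] = a[5] = 2.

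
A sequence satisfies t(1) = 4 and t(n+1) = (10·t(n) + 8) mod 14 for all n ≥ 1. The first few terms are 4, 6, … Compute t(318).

8

Computing terms: t(1) = 4, t(2) = 6, t(3) = 12, t(4) = 2, t(5) = 0, t(6) = 8, t(7) = 4.
Since t(7) = t(1) = 4, the sequence is periodic with period 6.
(318 - 1) mod 6 = 5, so t(318) = t(6) = 8.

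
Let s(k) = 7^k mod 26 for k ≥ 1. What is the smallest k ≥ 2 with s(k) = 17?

10

Computing terms: s(1) = 7,  s(2) = 23,  s(3) = 5,  s(4) = 9,  s(5) = 11,  s(6) = 25,  s(7) = 19,  s(8) = 3,  s(9) = 21,  s(10) = 17,  s(11) = 15,  s(12) = 1,  s(13) = 7.
Since s(13) = s(1) = 7, the sequence is periodic with period 12.
The value 17 first appears (with k ≥ 2) at s(10).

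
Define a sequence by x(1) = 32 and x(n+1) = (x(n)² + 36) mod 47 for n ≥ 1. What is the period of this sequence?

Listing terms: x(1) = 32,  x(2) = 26,  x(3) = 7,  x(4) = 38,  x(5) = 23,  x(6) = 1,  x(7) = 37,  x(8) = 42,  x(9) = 14,  x(10) = 44,  x(11) = 45,  x(12) = 40,  x(13) = 38.
Since x(13) = x(4) = 38, the sequence is eventually periodic: after a pre-period of length 3 it cycles with period 9.

9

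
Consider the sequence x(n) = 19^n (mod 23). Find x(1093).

20

Listing terms: x(1) = 19, x(2) = 16, x(3) = 5, x(4) = 3, x(5) = 11, x(6) = 2, x(7) = 15, x(8) = 9, x(9) = 10, x(10) = 6, x(11) = 22, x(12) = 4, x(13) = 7, x(14) = 18, x(15) = 20, x(16) = 12, x(17) = 21, x(18) = 8, x(19) = 14, x(20) = 13, x(21) = 17, x(22) = 1, x(23) = 19.
Since x(23) = x(1) = 19, the sequence is periodic with period 22.
(1093 - 1) mod 22 = 14, so x(1093) = x(15) = 20.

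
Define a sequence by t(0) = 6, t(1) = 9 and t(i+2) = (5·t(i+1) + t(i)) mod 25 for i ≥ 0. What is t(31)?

We have t(0) = 6,  t(1) = 9,  t(2) = 1,  t(3) = 14,  t(4) = 21,  t(5) = 19,  t(6) = 16,  t(7) = 24,  t(8) = 11,  t(9) = 4,  t(10) = 6,  t(11) = 9.
Since (t(10), t(11)) = (t(0), t(1)) = (6, 9) (two consecutive terms determine the rest), the sequence is periodic with period 10.
(31 - 0) mod 10 = 1, so t(31) = t(1) = 9.

9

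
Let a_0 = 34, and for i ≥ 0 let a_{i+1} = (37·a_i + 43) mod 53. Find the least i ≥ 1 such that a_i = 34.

Listing terms: a_0 = 34,  a_1 = 29,  a_2 = 3,  a_3 = 48,  a_4 = 17,  a_5 = 36,  a_6 = 50,  a_7 = 38,  a_8 = 18,  a_9 = 20,  a_{10} = 41,  a_{11} = 23,  a_{12} = 46,  a_{13} = 49,  a_{14} = 1,  a_{15} = 27,  a_{16} = 35,  a_{17} = 13,  a_{18} = 47,  a_{19} = 33,  a_{20} = 45,  a_{21} = 12,  a_{22} = 10,  a_{23} = 42,  a_{24} = 7,  a_{25} = 37,  a_{26} = 34.
Since a_{26} = a_0 = 34, the sequence is periodic with period 26.
The value 34 next appears (with i ≥ 1) at a_{26}.

26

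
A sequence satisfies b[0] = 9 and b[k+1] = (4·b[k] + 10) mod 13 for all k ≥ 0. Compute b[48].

9

Computing terms: b[0] = 9; b[1] = 7; b[2] = 12; b[3] = 6; b[4] = 8; b[5] = 3; b[6] = 9.
The sequence repeats with period 6.
(48 - 0) mod 6 = 0, so b[48] = b[0] = 9.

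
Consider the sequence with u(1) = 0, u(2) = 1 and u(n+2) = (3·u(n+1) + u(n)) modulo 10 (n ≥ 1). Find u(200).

9

u(1) = 0; u(2) = 1; u(3) = 3; u(4) = 0; u(5) = 3; u(6) = 9; u(7) = 0; u(8) = 9; u(9) = 7; u(10) = 0; u(11) = 7; u(12) = 1; u(13) = 0; u(14) = 1.
Since (u(13), u(14)) = (u(1), u(2)) = (0, 1) (two consecutive terms determine the rest), the sequence is periodic with period 12.
So u(200) = u(1 + ((200-1) mod 12)) = u(8) = 9.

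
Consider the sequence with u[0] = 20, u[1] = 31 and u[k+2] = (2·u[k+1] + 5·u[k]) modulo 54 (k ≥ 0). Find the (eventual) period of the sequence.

u[0] = 20, u[1] = 31, u[2] = 0, u[3] = 47, u[4] = 40, u[5] = 45, u[6] = 20, u[7] = 49, u[8] = 36, u[9] = 47, u[10] = 4, u[11] = 27, u[12] = 20, u[13] = 13, u[14] = 18, u[15] = 47, u[16] = 22, u[17] = 9, u[18] = 20, u[19] = 31.
The sequence repeats with period 18.

18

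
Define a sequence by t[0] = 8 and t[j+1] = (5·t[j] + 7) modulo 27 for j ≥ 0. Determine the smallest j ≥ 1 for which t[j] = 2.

3

We have t[0] = 8,  t[1] = 20,  t[2] = 26,  t[3] = 2,  t[4] = 17,  t[5] = 11,  t[6] = 8.
Since t[6] = t[0] = 8, the sequence is periodic with period 6.
The value 2 first appears (with j ≥ 1) at t[3].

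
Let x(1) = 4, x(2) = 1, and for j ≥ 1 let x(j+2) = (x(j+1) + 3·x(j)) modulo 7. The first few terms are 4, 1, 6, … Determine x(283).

We have x(1) = 4,  x(2) = 1,  x(3) = 6,  x(4) = 2,  x(5) = 6,  x(6) = 5,  x(7) = 2,  x(8) = 3,  x(9) = 2,  x(10) = 4,  x(11) = 3,  x(12) = 1,  x(13) = 3,  x(14) = 6,  x(15) = 1,  x(16) = 5,  x(17) = 1,  x(18) = 2,  x(19) = 5,  x(20) = 4,  x(21) = 5,  x(22) = 3,  x(23) = 4,  x(24) = 6,  x(25) = 4,  x(26) = 1.
Since (x(25), x(26)) = (x(1), x(2)) = (4, 1) (two consecutive terms determine the rest), the sequence is periodic with period 24.
(283 - 1) mod 24 = 18, so x(283) = x(19) = 5.

5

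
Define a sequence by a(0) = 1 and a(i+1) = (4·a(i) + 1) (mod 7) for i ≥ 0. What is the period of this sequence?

3

a(0) = 1, a(1) = 5, a(2) = 0, a(3) = 1.
Since a(3) = a(0) = 1, the sequence is periodic with period 3.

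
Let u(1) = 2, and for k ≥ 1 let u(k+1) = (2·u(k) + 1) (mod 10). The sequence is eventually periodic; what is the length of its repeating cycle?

4

We have u(1) = 2, u(2) = 5, u(3) = 1, u(4) = 3, u(5) = 7, u(6) = 5.
Since u(6) = u(2) = 5, the sequence is eventually periodic: after a pre-period of length 1 it cycles with period 4.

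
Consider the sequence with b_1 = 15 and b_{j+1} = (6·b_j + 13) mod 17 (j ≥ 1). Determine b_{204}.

14

Listing terms: b_1 = 15; b_2 = 1; b_3 = 2; b_4 = 8; b_5 = 10; b_6 = 5; b_7 = 9; b_8 = 16; b_9 = 7; b_{10} = 4; b_{11} = 3; b_{12} = 14; b_{13} = 12; b_{14} = 0; b_{15} = 13; b_{16} = 6; b_{17} = 15.
Since b_{17} = b_1 = 15, the sequence is periodic with period 16.
(204 - 1) mod 16 = 11, so b_{204} = b_{12} = 14.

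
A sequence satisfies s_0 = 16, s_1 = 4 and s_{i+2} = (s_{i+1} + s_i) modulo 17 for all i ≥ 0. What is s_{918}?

1

Listing terms: s_0 = 16,  s_1 = 4,  s_2 = 3,  s_3 = 7,  s_4 = 10,  s_5 = 0,  s_6 = 10,  s_7 = 10,  s_8 = 3,  s_9 = 13,  s_{10} = 16,  s_{11} = 12,  s_{12} = 11,  s_{13} = 6,  s_{14} = 0,  s_{15} = 6,  s_{16} = 6,  s_{17} = 12,  s_{18} = 1,  s_{19} = 13,  s_{20} = 14,  s_{21} = 10,  s_{22} = 7,  s_{23} = 0,  s_{24} = 7,  s_{25} = 7,  s_{26} = 14,  s_{27} = 4,  s_{28} = 1,  s_{29} = 5,  s_{30} = 6,  s_{31} = 11,  s_{32} = 0,  s_{33} = 11,  s_{34} = 11,  s_{35} = 5,  s_{36} = 16,  s_{37} = 4.
The sequence repeats with period 36.
So s_{918} = s_{0 + ((918-0) mod 36)} = s_{18} = 1.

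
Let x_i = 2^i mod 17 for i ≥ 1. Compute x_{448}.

1

We have x_1 = 2; x_2 = 4; x_3 = 8; x_4 = 16; x_5 = 15; x_6 = 13; x_7 = 9; x_8 = 1; x_9 = 2.
Since x_9 = x_1 = 2, the sequence is periodic with period 8.
(448 - 1) mod 8 = 7, so x_{448} = x_8 = 1.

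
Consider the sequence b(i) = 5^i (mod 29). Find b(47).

b(0) = 1,  b(1) = 5,  b(2) = 25,  b(3) = 9,  b(4) = 16,  b(5) = 22,  b(6) = 23,  b(7) = 28,  b(8) = 24,  b(9) = 4,  b(10) = 20,  b(11) = 13,  b(12) = 7,  b(13) = 6,  b(14) = 1.
The sequence repeats with period 14.
So b(47) = b(0 + ((47-0) mod 14)) = b(5) = 22.

22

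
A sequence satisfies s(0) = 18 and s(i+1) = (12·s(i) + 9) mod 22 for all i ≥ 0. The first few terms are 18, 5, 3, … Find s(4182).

Computing terms: s(0) = 18,  s(1) = 5,  s(2) = 3,  s(3) = 1,  s(4) = 21,  s(5) = 19,  s(6) = 17,  s(7) = 15,  s(8) = 13,  s(9) = 11,  s(10) = 9,  s(11) = 7,  s(12) = 5.
Since s(12) = s(1) = 5, the sequence is eventually periodic: after a pre-period of length 1 it cycles with period 11.
For i ≥ 1, s(i) depends only on (i - 1) mod 11. (4182 - 1) mod 11 = 1, so s(4182) = s(2) = 3.

3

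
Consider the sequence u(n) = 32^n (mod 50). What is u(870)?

24

Listing terms: u(0) = 1, u(1) = 32, u(2) = 24, u(3) = 18, u(4) = 26, u(5) = 32.
Since u(5) = u(1) = 32, the sequence is eventually periodic: after a pre-period of length 1 it cycles with period 4.
For n ≥ 1, u(n) depends only on (n - 1) mod 4. (870 - 1) mod 4 = 1, so u(870) = u(2) = 24.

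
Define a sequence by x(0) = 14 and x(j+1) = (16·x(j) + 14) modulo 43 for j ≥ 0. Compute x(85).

23

We have x(0) = 14, x(1) = 23, x(2) = 38, x(3) = 20, x(4) = 33, x(5) = 26, x(6) = 0, x(7) = 14.
Since x(7) = x(0) = 14, the sequence is periodic with period 7.
So x(85) = x(0 + ((85-0) mod 7)) = x(1) = 23.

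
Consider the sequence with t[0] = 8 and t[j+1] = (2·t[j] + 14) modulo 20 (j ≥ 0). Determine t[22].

14

We have t[0] = 8,  t[1] = 10,  t[2] = 14,  t[3] = 2,  t[4] = 18,  t[5] = 10.
Since t[5] = t[1] = 10, the sequence is eventually periodic: after a pre-period of length 1 it cycles with period 4.
For j ≥ 1, t[j] depends only on (j - 1) mod 4. (22 - 1) mod 4 = 1, so t[22] = t[2] = 14.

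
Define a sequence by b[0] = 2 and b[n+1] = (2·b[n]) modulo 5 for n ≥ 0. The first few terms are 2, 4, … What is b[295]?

1

Computing terms: b[0] = 2, b[1] = 4, b[2] = 3, b[3] = 1, b[4] = 2.
Since b[4] = b[0] = 2, the sequence is periodic with period 4.
So b[295] = b[0 + ((295-0) mod 4)] = b[3] = 1.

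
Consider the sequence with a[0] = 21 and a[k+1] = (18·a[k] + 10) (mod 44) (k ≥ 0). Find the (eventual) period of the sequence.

Listing terms: a[0] = 21, a[1] = 36, a[2] = 42, a[3] = 18, a[4] = 26, a[5] = 38, a[6] = 34, a[7] = 6, a[8] = 30, a[9] = 22, a[10] = 10, a[11] = 14, a[12] = 42.
Since a[12] = a[2] = 42, the sequence is eventually periodic: after a pre-period of length 2 it cycles with period 10.

10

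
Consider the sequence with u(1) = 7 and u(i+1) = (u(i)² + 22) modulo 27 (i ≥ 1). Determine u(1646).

8

Computing terms: u(1) = 7,  u(2) = 17,  u(3) = 14,  u(4) = 2,  u(5) = 26,  u(6) = 23,  u(7) = 11,  u(8) = 8,  u(9) = 5,  u(10) = 20,  u(11) = 17.
Since u(11) = u(2) = 17, the sequence is eventually periodic: after a pre-period of length 1 it cycles with period 9.
For i ≥ 2, u(i) depends only on (i - 2) mod 9. (1646 - 2) mod 9 = 6, so u(1646) = u(8) = 8.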